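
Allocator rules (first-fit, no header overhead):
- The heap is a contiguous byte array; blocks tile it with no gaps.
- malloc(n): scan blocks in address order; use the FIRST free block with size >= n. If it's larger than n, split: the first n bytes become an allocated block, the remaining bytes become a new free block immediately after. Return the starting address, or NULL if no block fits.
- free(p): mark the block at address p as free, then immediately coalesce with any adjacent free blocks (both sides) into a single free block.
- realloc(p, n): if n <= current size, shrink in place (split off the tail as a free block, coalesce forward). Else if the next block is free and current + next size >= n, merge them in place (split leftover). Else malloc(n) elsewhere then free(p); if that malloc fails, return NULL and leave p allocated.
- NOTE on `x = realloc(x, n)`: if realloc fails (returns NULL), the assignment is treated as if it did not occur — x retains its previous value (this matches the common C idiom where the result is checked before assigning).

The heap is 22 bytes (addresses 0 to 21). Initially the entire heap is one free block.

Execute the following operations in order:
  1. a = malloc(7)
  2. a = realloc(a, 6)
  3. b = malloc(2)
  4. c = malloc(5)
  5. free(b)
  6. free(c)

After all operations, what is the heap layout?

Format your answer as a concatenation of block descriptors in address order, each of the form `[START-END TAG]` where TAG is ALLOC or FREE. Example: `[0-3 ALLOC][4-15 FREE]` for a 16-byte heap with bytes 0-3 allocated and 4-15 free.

Answer: [0-5 ALLOC][6-21 FREE]

Derivation:
Op 1: a = malloc(7) -> a = 0; heap: [0-6 ALLOC][7-21 FREE]
Op 2: a = realloc(a, 6) -> a = 0; heap: [0-5 ALLOC][6-21 FREE]
Op 3: b = malloc(2) -> b = 6; heap: [0-5 ALLOC][6-7 ALLOC][8-21 FREE]
Op 4: c = malloc(5) -> c = 8; heap: [0-5 ALLOC][6-7 ALLOC][8-12 ALLOC][13-21 FREE]
Op 5: free(b) -> (freed b); heap: [0-5 ALLOC][6-7 FREE][8-12 ALLOC][13-21 FREE]
Op 6: free(c) -> (freed c); heap: [0-5 ALLOC][6-21 FREE]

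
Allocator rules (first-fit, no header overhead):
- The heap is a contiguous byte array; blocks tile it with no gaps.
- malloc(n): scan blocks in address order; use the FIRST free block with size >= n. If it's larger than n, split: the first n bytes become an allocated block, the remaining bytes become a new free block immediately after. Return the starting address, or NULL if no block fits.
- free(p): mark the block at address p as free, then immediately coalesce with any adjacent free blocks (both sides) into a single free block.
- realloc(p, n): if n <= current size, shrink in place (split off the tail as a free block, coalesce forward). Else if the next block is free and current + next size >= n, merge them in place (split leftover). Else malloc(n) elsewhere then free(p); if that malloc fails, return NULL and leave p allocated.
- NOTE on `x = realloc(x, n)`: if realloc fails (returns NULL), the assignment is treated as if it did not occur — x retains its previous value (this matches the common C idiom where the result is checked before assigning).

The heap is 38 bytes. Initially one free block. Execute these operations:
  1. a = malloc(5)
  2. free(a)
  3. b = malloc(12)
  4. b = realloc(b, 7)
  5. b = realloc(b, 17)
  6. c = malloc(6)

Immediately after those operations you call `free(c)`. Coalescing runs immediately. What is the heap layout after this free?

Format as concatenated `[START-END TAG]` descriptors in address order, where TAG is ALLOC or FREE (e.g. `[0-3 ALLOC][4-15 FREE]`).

Op 1: a = malloc(5) -> a = 0; heap: [0-4 ALLOC][5-37 FREE]
Op 2: free(a) -> (freed a); heap: [0-37 FREE]
Op 3: b = malloc(12) -> b = 0; heap: [0-11 ALLOC][12-37 FREE]
Op 4: b = realloc(b, 7) -> b = 0; heap: [0-6 ALLOC][7-37 FREE]
Op 5: b = realloc(b, 17) -> b = 0; heap: [0-16 ALLOC][17-37 FREE]
Op 6: c = malloc(6) -> c = 17; heap: [0-16 ALLOC][17-22 ALLOC][23-37 FREE]
free(c): c = 17 -> block [17-22 ALLOC]; mark free, coalesce with adjacent free neighbors -> [0-16 ALLOC][17-37 FREE]

Answer: [0-16 ALLOC][17-37 FREE]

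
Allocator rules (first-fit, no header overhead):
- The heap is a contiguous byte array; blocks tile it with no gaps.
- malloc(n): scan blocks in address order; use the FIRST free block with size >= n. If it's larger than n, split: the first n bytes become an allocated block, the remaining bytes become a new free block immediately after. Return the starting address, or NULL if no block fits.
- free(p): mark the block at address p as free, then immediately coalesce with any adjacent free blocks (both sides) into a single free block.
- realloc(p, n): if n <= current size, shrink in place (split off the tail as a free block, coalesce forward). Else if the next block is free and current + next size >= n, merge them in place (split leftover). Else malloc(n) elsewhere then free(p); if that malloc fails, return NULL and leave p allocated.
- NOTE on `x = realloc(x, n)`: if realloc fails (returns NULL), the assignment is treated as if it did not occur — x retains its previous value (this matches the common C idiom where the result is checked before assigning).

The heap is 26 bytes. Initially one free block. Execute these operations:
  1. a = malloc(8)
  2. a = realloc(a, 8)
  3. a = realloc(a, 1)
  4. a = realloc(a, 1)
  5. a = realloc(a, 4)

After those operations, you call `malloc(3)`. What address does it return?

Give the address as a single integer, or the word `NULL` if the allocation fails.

Op 1: a = malloc(8) -> a = 0; heap: [0-7 ALLOC][8-25 FREE]
Op 2: a = realloc(a, 8) -> a = 0; heap: [0-7 ALLOC][8-25 FREE]
Op 3: a = realloc(a, 1) -> a = 0; heap: [0-0 ALLOC][1-25 FREE]
Op 4: a = realloc(a, 1) -> a = 0; heap: [0-0 ALLOC][1-25 FREE]
Op 5: a = realloc(a, 4) -> a = 0; heap: [0-3 ALLOC][4-25 FREE]
malloc(3): first-fit scan over [0-3 ALLOC][4-25 FREE] -> 4

Answer: 4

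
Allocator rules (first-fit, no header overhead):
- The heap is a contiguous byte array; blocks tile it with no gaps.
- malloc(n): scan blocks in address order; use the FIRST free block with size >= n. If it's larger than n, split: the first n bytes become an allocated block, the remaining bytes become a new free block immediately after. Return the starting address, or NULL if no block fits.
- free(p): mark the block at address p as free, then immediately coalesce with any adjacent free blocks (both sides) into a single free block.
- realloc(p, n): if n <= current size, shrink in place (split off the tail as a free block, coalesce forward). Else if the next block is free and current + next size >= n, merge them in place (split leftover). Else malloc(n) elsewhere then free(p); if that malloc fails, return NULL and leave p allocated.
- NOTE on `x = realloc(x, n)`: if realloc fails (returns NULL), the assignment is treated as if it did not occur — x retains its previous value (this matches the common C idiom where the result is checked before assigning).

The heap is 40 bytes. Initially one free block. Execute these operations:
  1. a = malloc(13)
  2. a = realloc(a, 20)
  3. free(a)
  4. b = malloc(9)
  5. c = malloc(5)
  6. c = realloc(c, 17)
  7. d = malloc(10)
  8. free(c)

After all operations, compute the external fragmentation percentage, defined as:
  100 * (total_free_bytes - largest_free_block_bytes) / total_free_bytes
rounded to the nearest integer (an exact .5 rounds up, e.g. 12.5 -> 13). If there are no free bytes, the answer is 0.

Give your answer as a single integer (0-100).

Op 1: a = malloc(13) -> a = 0; heap: [0-12 ALLOC][13-39 FREE]
Op 2: a = realloc(a, 20) -> a = 0; heap: [0-19 ALLOC][20-39 FREE]
Op 3: free(a) -> (freed a); heap: [0-39 FREE]
Op 4: b = malloc(9) -> b = 0; heap: [0-8 ALLOC][9-39 FREE]
Op 5: c = malloc(5) -> c = 9; heap: [0-8 ALLOC][9-13 ALLOC][14-39 FREE]
Op 6: c = realloc(c, 17) -> c = 9; heap: [0-8 ALLOC][9-25 ALLOC][26-39 FREE]
Op 7: d = malloc(10) -> d = 26; heap: [0-8 ALLOC][9-25 ALLOC][26-35 ALLOC][36-39 FREE]
Op 8: free(c) -> (freed c); heap: [0-8 ALLOC][9-25 FREE][26-35 ALLOC][36-39 FREE]
Free blocks: [17 4] total_free=21 largest=17 -> 100*(21-17)/21 = 400/21 ≈ 19.048 -> rounds to 19

Answer: 19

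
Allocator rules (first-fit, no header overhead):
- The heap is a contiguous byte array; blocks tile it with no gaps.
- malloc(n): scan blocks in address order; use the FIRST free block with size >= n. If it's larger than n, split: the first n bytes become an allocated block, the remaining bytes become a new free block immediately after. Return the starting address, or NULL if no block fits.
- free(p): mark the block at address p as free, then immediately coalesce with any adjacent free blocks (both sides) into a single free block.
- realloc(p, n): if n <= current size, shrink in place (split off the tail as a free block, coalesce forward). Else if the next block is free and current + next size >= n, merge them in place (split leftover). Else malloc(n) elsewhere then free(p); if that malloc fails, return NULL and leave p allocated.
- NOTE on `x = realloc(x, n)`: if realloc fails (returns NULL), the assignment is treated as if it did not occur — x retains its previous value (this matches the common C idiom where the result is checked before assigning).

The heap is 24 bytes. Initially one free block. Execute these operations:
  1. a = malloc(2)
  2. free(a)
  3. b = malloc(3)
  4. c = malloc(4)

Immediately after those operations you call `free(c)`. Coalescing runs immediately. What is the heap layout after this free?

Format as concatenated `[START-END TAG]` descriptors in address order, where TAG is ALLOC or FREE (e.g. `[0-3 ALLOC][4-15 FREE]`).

Op 1: a = malloc(2) -> a = 0; heap: [0-1 ALLOC][2-23 FREE]
Op 2: free(a) -> (freed a); heap: [0-23 FREE]
Op 3: b = malloc(3) -> b = 0; heap: [0-2 ALLOC][3-23 FREE]
Op 4: c = malloc(4) -> c = 3; heap: [0-2 ALLOC][3-6 ALLOC][7-23 FREE]
free(c): c = 3 -> block [3-6 ALLOC]; mark free, coalesce with adjacent free neighbors -> [0-2 ALLOC][3-23 FREE]

Answer: [0-2 ALLOC][3-23 FREE]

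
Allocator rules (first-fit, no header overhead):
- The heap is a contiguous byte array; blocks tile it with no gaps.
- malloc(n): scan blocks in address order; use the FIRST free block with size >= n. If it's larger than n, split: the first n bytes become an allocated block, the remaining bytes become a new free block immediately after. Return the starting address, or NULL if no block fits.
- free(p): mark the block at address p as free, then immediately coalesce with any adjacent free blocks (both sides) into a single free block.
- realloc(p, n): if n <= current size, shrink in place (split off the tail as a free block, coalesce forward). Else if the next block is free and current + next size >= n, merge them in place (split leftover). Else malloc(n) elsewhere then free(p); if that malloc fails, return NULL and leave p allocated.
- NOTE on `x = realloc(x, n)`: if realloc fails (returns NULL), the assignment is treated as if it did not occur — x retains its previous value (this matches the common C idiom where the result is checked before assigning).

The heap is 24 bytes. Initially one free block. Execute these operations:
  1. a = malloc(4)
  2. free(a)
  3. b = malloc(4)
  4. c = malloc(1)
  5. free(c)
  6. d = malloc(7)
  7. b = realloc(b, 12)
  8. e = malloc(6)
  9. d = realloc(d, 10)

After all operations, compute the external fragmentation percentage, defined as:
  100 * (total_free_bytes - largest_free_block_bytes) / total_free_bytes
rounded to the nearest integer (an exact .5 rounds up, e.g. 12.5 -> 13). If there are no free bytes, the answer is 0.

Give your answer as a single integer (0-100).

Op 1: a = malloc(4) -> a = 0; heap: [0-3 ALLOC][4-23 FREE]
Op 2: free(a) -> (freed a); heap: [0-23 FREE]
Op 3: b = malloc(4) -> b = 0; heap: [0-3 ALLOC][4-23 FREE]
Op 4: c = malloc(1) -> c = 4; heap: [0-3 ALLOC][4-4 ALLOC][5-23 FREE]
Op 5: free(c) -> (freed c); heap: [0-3 ALLOC][4-23 FREE]
Op 6: d = malloc(7) -> d = 4; heap: [0-3 ALLOC][4-10 ALLOC][11-23 FREE]
Op 7: b = realloc(b, 12) -> b = 11; heap: [0-3 FREE][4-10 ALLOC][11-22 ALLOC][23-23 FREE]
Op 8: e = malloc(6) -> e = NULL; heap: [0-3 FREE][4-10 ALLOC][11-22 ALLOC][23-23 FREE]
Op 9: d = realloc(d, 10) -> NULL (d unchanged); heap: [0-3 FREE][4-10 ALLOC][11-22 ALLOC][23-23 FREE]
Free blocks: [4 1] total_free=5 largest=4 -> 100*(5-4)/5 = 100/5 = 20

Answer: 20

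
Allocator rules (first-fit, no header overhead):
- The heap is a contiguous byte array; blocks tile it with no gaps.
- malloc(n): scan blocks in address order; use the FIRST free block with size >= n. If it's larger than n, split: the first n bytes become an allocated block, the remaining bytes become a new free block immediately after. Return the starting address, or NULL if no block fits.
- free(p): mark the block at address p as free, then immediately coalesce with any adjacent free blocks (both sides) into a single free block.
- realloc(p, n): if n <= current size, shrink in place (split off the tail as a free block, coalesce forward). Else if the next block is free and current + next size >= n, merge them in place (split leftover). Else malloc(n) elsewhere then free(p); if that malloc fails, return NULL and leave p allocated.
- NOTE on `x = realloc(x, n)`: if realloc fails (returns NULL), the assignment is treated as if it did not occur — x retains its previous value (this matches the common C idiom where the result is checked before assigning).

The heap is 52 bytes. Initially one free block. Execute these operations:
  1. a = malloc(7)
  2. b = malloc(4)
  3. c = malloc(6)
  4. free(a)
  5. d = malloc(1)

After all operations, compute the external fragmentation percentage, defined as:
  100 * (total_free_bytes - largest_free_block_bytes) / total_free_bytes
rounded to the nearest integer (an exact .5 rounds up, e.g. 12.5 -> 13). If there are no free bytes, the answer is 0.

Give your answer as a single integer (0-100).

Answer: 15

Derivation:
Op 1: a = malloc(7) -> a = 0; heap: [0-6 ALLOC][7-51 FREE]
Op 2: b = malloc(4) -> b = 7; heap: [0-6 ALLOC][7-10 ALLOC][11-51 FREE]
Op 3: c = malloc(6) -> c = 11; heap: [0-6 ALLOC][7-10 ALLOC][11-16 ALLOC][17-51 FREE]
Op 4: free(a) -> (freed a); heap: [0-6 FREE][7-10 ALLOC][11-16 ALLOC][17-51 FREE]
Op 5: d = malloc(1) -> d = 0; heap: [0-0 ALLOC][1-6 FREE][7-10 ALLOC][11-16 ALLOC][17-51 FREE]
Free blocks: [6 35] total_free=41 largest=35 -> 100*(41-35)/41 = 600/41 ≈ 14.634 -> rounds to 15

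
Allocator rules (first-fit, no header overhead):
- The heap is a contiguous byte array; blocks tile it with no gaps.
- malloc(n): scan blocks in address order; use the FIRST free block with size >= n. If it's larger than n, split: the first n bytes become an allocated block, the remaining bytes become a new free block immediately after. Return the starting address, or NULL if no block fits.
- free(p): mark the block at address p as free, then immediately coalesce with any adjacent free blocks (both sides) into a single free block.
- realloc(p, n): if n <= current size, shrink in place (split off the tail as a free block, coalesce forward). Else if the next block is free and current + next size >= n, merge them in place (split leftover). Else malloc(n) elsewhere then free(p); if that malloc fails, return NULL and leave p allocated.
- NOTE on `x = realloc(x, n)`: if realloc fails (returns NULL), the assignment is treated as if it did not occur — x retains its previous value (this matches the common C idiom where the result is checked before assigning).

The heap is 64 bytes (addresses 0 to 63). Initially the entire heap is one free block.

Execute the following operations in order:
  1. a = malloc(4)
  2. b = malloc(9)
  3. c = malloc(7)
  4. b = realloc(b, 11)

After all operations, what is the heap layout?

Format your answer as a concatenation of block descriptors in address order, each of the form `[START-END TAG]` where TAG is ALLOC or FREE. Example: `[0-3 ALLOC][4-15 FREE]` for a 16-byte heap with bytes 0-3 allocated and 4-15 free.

Op 1: a = malloc(4) -> a = 0; heap: [0-3 ALLOC][4-63 FREE]
Op 2: b = malloc(9) -> b = 4; heap: [0-3 ALLOC][4-12 ALLOC][13-63 FREE]
Op 3: c = malloc(7) -> c = 13; heap: [0-3 ALLOC][4-12 ALLOC][13-19 ALLOC][20-63 FREE]
Op 4: b = realloc(b, 11) -> b = 20; heap: [0-3 ALLOC][4-12 FREE][13-19 ALLOC][20-30 ALLOC][31-63 FREE]

Answer: [0-3 ALLOC][4-12 FREE][13-19 ALLOC][20-30 ALLOC][31-63 FREE]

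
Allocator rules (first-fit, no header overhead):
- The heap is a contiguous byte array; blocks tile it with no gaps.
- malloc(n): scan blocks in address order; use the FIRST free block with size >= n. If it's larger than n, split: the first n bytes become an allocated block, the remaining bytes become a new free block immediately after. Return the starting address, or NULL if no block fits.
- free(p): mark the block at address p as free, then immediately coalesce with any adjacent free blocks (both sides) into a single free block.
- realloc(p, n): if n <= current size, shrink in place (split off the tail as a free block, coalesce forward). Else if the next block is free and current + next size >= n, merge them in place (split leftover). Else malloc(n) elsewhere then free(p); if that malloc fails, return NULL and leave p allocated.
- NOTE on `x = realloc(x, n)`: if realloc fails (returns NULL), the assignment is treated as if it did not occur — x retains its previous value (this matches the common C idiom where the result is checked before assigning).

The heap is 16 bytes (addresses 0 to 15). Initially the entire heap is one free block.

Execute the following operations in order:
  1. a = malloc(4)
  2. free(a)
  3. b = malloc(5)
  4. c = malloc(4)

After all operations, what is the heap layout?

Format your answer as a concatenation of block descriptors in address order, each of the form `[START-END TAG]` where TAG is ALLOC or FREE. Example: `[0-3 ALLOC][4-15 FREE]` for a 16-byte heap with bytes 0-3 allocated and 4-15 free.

Answer: [0-4 ALLOC][5-8 ALLOC][9-15 FREE]

Derivation:
Op 1: a = malloc(4) -> a = 0; heap: [0-3 ALLOC][4-15 FREE]
Op 2: free(a) -> (freed a); heap: [0-15 FREE]
Op 3: b = malloc(5) -> b = 0; heap: [0-4 ALLOC][5-15 FREE]
Op 4: c = malloc(4) -> c = 5; heap: [0-4 ALLOC][5-8 ALLOC][9-15 FREE]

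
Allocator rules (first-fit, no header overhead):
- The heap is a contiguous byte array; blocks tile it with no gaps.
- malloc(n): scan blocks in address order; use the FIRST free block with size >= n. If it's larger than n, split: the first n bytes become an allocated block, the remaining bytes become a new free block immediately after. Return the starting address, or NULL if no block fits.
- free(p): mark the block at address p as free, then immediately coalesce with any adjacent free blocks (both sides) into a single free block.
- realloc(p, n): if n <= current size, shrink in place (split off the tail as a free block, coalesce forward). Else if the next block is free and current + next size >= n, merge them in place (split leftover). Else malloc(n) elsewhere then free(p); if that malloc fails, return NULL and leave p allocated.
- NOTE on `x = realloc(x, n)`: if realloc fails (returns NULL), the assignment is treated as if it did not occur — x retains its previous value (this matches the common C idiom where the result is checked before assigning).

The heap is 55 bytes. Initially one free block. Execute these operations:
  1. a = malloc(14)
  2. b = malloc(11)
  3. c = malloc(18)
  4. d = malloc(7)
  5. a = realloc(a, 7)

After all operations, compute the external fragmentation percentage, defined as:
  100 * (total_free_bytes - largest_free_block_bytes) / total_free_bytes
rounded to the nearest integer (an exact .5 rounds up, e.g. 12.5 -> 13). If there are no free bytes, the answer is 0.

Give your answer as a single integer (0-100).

Op 1: a = malloc(14) -> a = 0; heap: [0-13 ALLOC][14-54 FREE]
Op 2: b = malloc(11) -> b = 14; heap: [0-13 ALLOC][14-24 ALLOC][25-54 FREE]
Op 3: c = malloc(18) -> c = 25; heap: [0-13 ALLOC][14-24 ALLOC][25-42 ALLOC][43-54 FREE]
Op 4: d = malloc(7) -> d = 43; heap: [0-13 ALLOC][14-24 ALLOC][25-42 ALLOC][43-49 ALLOC][50-54 FREE]
Op 5: a = realloc(a, 7) -> a = 0; heap: [0-6 ALLOC][7-13 FREE][14-24 ALLOC][25-42 ALLOC][43-49 ALLOC][50-54 FREE]
Free blocks: [7 5] total_free=12 largest=7 -> 100*(12-7)/12 = 500/12 ≈ 41.667 -> rounds to 42

Answer: 42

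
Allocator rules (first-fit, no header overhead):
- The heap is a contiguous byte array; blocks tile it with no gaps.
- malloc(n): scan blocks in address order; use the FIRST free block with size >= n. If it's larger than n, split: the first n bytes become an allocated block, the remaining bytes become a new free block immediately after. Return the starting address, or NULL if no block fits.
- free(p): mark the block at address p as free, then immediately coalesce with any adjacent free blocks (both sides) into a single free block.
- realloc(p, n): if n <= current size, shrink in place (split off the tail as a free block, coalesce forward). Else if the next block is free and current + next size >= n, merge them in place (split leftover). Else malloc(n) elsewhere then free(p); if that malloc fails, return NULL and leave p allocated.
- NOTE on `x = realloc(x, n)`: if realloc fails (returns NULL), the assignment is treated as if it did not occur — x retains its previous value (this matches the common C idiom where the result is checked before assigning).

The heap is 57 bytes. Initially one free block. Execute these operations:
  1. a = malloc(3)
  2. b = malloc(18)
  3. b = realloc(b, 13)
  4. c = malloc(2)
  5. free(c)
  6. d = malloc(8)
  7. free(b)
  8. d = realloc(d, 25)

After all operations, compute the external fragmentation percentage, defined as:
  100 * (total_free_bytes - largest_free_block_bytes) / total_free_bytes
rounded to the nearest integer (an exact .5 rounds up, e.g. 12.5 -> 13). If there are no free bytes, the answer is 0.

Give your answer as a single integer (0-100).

Op 1: a = malloc(3) -> a = 0; heap: [0-2 ALLOC][3-56 FREE]
Op 2: b = malloc(18) -> b = 3; heap: [0-2 ALLOC][3-20 ALLOC][21-56 FREE]
Op 3: b = realloc(b, 13) -> b = 3; heap: [0-2 ALLOC][3-15 ALLOC][16-56 FREE]
Op 4: c = malloc(2) -> c = 16; heap: [0-2 ALLOC][3-15 ALLOC][16-17 ALLOC][18-56 FREE]
Op 5: free(c) -> (freed c); heap: [0-2 ALLOC][3-15 ALLOC][16-56 FREE]
Op 6: d = malloc(8) -> d = 16; heap: [0-2 ALLOC][3-15 ALLOC][16-23 ALLOC][24-56 FREE]
Op 7: free(b) -> (freed b); heap: [0-2 ALLOC][3-15 FREE][16-23 ALLOC][24-56 FREE]
Op 8: d = realloc(d, 25) -> d = 16; heap: [0-2 ALLOC][3-15 FREE][16-40 ALLOC][41-56 FREE]
Free blocks: [13 16] total_free=29 largest=16 -> 100*(29-16)/29 = 1300/29 ≈ 44.828 -> rounds to 45

Answer: 45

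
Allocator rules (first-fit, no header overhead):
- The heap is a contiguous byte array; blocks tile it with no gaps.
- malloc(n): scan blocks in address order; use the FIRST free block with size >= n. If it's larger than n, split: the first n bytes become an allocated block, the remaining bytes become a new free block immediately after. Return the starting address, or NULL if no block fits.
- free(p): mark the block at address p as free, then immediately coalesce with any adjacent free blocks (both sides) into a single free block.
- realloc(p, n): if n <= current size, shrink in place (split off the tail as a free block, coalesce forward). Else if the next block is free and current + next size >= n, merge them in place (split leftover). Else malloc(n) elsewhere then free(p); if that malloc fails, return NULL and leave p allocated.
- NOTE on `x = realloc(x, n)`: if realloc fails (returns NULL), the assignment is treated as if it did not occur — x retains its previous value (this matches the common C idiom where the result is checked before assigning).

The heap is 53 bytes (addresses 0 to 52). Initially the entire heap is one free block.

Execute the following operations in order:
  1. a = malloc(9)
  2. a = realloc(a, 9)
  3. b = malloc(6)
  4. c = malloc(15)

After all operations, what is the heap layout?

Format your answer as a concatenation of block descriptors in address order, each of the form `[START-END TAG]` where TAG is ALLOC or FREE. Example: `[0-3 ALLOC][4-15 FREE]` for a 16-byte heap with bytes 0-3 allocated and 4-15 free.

Answer: [0-8 ALLOC][9-14 ALLOC][15-29 ALLOC][30-52 FREE]

Derivation:
Op 1: a = malloc(9) -> a = 0; heap: [0-8 ALLOC][9-52 FREE]
Op 2: a = realloc(a, 9) -> a = 0; heap: [0-8 ALLOC][9-52 FREE]
Op 3: b = malloc(6) -> b = 9; heap: [0-8 ALLOC][9-14 ALLOC][15-52 FREE]
Op 4: c = malloc(15) -> c = 15; heap: [0-8 ALLOC][9-14 ALLOC][15-29 ALLOC][30-52 FREE]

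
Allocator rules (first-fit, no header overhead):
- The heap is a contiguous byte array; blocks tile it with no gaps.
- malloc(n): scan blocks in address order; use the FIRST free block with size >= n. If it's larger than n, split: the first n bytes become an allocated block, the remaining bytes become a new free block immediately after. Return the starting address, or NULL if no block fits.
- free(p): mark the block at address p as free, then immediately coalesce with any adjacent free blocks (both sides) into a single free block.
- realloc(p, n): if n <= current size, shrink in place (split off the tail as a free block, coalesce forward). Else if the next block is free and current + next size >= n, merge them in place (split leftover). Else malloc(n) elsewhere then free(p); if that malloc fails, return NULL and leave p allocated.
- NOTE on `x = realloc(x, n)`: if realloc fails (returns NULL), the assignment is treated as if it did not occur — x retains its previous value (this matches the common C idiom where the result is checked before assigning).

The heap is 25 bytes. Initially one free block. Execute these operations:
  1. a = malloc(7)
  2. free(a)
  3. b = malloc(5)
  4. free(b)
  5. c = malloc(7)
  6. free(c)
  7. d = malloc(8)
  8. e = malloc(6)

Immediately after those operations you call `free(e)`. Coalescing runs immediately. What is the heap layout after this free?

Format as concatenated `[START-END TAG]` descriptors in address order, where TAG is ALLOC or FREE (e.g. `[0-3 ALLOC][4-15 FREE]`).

Op 1: a = malloc(7) -> a = 0; heap: [0-6 ALLOC][7-24 FREE]
Op 2: free(a) -> (freed a); heap: [0-24 FREE]
Op 3: b = malloc(5) -> b = 0; heap: [0-4 ALLOC][5-24 FREE]
Op 4: free(b) -> (freed b); heap: [0-24 FREE]
Op 5: c = malloc(7) -> c = 0; heap: [0-6 ALLOC][7-24 FREE]
Op 6: free(c) -> (freed c); heap: [0-24 FREE]
Op 7: d = malloc(8) -> d = 0; heap: [0-7 ALLOC][8-24 FREE]
Op 8: e = malloc(6) -> e = 8; heap: [0-7 ALLOC][8-13 ALLOC][14-24 FREE]
free(e): e = 8 -> block [8-13 ALLOC]; mark free, coalesce with adjacent free neighbors -> [0-7 ALLOC][8-24 FREE]

Answer: [0-7 ALLOC][8-24 FREE]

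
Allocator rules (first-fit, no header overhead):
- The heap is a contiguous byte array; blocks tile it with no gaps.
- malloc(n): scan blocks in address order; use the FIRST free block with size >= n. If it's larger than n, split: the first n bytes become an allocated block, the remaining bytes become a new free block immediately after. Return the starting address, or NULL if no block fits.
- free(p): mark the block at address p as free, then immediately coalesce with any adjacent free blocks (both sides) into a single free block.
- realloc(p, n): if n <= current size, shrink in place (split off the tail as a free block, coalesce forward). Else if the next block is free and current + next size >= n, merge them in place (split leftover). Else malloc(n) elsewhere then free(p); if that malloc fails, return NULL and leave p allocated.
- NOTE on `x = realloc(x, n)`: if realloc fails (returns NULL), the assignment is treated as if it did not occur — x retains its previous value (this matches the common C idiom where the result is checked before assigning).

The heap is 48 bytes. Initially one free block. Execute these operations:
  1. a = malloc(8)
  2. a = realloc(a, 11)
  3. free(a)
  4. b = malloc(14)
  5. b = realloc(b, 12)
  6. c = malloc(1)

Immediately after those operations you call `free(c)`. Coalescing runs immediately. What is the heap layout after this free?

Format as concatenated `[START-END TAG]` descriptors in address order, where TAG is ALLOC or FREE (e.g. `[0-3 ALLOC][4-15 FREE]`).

Op 1: a = malloc(8) -> a = 0; heap: [0-7 ALLOC][8-47 FREE]
Op 2: a = realloc(a, 11) -> a = 0; heap: [0-10 ALLOC][11-47 FREE]
Op 3: free(a) -> (freed a); heap: [0-47 FREE]
Op 4: b = malloc(14) -> b = 0; heap: [0-13 ALLOC][14-47 FREE]
Op 5: b = realloc(b, 12) -> b = 0; heap: [0-11 ALLOC][12-47 FREE]
Op 6: c = malloc(1) -> c = 12; heap: [0-11 ALLOC][12-12 ALLOC][13-47 FREE]
free(c): c = 12 -> block [12-12 ALLOC]; mark free, coalesce with adjacent free neighbors -> [0-11 ALLOC][12-47 FREE]

Answer: [0-11 ALLOC][12-47 FREE]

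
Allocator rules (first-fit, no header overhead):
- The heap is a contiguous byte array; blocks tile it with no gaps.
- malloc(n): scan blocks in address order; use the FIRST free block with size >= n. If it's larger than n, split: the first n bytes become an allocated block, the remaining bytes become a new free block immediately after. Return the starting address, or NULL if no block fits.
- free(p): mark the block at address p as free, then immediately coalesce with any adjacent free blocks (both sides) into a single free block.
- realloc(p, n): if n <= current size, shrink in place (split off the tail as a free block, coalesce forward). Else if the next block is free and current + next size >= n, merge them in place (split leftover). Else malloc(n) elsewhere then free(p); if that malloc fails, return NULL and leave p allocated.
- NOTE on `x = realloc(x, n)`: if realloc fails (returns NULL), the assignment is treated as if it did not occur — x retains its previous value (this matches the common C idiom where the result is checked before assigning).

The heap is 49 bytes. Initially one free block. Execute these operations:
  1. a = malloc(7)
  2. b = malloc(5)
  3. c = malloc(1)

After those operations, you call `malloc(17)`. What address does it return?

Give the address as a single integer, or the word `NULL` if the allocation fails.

Op 1: a = malloc(7) -> a = 0; heap: [0-6 ALLOC][7-48 FREE]
Op 2: b = malloc(5) -> b = 7; heap: [0-6 ALLOC][7-11 ALLOC][12-48 FREE]
Op 3: c = malloc(1) -> c = 12; heap: [0-6 ALLOC][7-11 ALLOC][12-12 ALLOC][13-48 FREE]
malloc(17): first-fit scan over [0-6 ALLOC][7-11 ALLOC][12-12 ALLOC][13-48 FREE] -> 13

Answer: 13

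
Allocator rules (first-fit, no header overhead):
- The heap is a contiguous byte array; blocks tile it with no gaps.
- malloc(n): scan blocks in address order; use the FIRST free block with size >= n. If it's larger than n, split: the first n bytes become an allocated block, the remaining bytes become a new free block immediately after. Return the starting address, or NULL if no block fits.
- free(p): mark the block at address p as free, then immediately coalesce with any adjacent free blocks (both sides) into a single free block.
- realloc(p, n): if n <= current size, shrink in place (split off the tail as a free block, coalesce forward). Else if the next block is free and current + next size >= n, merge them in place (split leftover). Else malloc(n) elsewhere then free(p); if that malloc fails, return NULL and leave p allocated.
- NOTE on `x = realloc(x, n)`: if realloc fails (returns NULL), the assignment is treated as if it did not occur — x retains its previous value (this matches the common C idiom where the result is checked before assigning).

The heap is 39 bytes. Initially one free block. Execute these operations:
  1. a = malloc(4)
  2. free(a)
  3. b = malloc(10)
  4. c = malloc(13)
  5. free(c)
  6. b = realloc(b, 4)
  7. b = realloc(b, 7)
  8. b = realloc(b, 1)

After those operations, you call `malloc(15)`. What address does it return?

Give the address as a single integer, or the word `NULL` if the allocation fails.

Answer: 1

Derivation:
Op 1: a = malloc(4) -> a = 0; heap: [0-3 ALLOC][4-38 FREE]
Op 2: free(a) -> (freed a); heap: [0-38 FREE]
Op 3: b = malloc(10) -> b = 0; heap: [0-9 ALLOC][10-38 FREE]
Op 4: c = malloc(13) -> c = 10; heap: [0-9 ALLOC][10-22 ALLOC][23-38 FREE]
Op 5: free(c) -> (freed c); heap: [0-9 ALLOC][10-38 FREE]
Op 6: b = realloc(b, 4) -> b = 0; heap: [0-3 ALLOC][4-38 FREE]
Op 7: b = realloc(b, 7) -> b = 0; heap: [0-6 ALLOC][7-38 FREE]
Op 8: b = realloc(b, 1) -> b = 0; heap: [0-0 ALLOC][1-38 FREE]
malloc(15): first-fit scan over [0-0 ALLOC][1-38 FREE] -> 1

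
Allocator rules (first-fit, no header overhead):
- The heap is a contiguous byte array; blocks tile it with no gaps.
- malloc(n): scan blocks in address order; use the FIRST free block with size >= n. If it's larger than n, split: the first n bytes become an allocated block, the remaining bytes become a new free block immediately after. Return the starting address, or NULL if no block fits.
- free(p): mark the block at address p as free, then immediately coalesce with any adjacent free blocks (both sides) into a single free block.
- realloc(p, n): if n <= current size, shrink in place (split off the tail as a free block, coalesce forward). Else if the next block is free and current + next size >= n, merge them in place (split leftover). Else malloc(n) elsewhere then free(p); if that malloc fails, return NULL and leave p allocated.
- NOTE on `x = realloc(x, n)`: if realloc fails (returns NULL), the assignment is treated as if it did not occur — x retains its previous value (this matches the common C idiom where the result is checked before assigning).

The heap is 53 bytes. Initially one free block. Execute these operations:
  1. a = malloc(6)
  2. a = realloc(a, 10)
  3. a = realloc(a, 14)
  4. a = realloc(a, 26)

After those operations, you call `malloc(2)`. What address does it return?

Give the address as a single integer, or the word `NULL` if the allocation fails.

Answer: 26

Derivation:
Op 1: a = malloc(6) -> a = 0; heap: [0-5 ALLOC][6-52 FREE]
Op 2: a = realloc(a, 10) -> a = 0; heap: [0-9 ALLOC][10-52 FREE]
Op 3: a = realloc(a, 14) -> a = 0; heap: [0-13 ALLOC][14-52 FREE]
Op 4: a = realloc(a, 26) -> a = 0; heap: [0-25 ALLOC][26-52 FREE]
malloc(2): first-fit scan over [0-25 ALLOC][26-52 FREE] -> 26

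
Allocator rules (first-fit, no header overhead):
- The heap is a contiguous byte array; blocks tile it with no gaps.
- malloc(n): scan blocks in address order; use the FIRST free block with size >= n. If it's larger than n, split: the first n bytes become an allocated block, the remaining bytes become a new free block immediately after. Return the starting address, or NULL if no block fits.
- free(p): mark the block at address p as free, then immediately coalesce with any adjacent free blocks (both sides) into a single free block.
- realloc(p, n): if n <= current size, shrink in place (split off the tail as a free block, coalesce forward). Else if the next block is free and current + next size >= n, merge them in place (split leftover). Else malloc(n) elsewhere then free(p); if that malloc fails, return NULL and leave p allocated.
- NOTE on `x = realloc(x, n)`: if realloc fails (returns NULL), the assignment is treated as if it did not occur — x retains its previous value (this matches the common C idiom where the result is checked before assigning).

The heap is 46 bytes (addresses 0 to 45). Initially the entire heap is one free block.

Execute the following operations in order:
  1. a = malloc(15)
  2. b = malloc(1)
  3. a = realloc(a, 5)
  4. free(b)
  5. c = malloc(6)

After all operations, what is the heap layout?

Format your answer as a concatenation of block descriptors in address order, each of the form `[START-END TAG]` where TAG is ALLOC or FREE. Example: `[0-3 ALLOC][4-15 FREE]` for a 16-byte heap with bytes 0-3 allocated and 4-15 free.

Answer: [0-4 ALLOC][5-10 ALLOC][11-45 FREE]

Derivation:
Op 1: a = malloc(15) -> a = 0; heap: [0-14 ALLOC][15-45 FREE]
Op 2: b = malloc(1) -> b = 15; heap: [0-14 ALLOC][15-15 ALLOC][16-45 FREE]
Op 3: a = realloc(a, 5) -> a = 0; heap: [0-4 ALLOC][5-14 FREE][15-15 ALLOC][16-45 FREE]
Op 4: free(b) -> (freed b); heap: [0-4 ALLOC][5-45 FREE]
Op 5: c = malloc(6) -> c = 5; heap: [0-4 ALLOC][5-10 ALLOC][11-45 FREE]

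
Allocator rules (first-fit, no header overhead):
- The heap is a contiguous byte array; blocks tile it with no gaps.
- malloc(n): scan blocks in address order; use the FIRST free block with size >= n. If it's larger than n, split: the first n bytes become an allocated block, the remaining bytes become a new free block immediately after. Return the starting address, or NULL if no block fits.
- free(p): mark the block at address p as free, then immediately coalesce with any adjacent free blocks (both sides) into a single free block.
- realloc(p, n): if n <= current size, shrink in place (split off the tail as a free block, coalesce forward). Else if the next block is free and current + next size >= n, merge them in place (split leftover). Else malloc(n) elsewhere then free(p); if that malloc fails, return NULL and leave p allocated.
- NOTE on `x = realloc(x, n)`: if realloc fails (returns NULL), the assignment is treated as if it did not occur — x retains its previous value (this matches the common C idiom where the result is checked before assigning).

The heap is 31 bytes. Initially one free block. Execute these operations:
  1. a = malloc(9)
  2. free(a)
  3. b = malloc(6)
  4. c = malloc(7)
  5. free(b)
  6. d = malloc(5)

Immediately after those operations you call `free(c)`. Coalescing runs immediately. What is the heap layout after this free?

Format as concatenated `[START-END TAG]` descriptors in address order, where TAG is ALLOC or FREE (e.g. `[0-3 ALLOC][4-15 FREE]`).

Answer: [0-4 ALLOC][5-30 FREE]

Derivation:
Op 1: a = malloc(9) -> a = 0; heap: [0-8 ALLOC][9-30 FREE]
Op 2: free(a) -> (freed a); heap: [0-30 FREE]
Op 3: b = malloc(6) -> b = 0; heap: [0-5 ALLOC][6-30 FREE]
Op 4: c = malloc(7) -> c = 6; heap: [0-5 ALLOC][6-12 ALLOC][13-30 FREE]
Op 5: free(b) -> (freed b); heap: [0-5 FREE][6-12 ALLOC][13-30 FREE]
Op 6: d = malloc(5) -> d = 0; heap: [0-4 ALLOC][5-5 FREE][6-12 ALLOC][13-30 FREE]
free(c): c = 6 -> block [6-12 ALLOC]; mark free, coalesce with adjacent free neighbors -> [0-4 ALLOC][5-30 FREE]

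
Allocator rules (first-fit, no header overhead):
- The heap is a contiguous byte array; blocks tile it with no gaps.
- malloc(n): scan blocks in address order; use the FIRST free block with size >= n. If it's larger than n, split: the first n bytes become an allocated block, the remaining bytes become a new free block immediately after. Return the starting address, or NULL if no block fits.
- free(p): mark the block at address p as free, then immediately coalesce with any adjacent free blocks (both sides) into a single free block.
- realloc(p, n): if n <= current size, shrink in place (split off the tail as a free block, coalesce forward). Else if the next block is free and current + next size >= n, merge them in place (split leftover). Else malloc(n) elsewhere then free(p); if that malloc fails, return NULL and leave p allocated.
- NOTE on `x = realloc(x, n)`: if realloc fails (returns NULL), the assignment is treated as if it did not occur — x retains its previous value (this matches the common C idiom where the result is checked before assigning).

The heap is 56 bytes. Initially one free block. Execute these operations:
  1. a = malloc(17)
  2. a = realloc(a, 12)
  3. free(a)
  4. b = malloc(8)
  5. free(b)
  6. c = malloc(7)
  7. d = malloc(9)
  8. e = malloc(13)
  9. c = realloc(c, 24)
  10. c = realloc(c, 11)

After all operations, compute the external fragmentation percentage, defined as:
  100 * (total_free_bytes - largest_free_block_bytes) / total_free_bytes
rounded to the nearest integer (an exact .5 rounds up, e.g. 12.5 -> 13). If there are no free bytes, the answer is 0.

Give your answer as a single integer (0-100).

Answer: 30

Derivation:
Op 1: a = malloc(17) -> a = 0; heap: [0-16 ALLOC][17-55 FREE]
Op 2: a = realloc(a, 12) -> a = 0; heap: [0-11 ALLOC][12-55 FREE]
Op 3: free(a) -> (freed a); heap: [0-55 FREE]
Op 4: b = malloc(8) -> b = 0; heap: [0-7 ALLOC][8-55 FREE]
Op 5: free(b) -> (freed b); heap: [0-55 FREE]
Op 6: c = malloc(7) -> c = 0; heap: [0-6 ALLOC][7-55 FREE]
Op 7: d = malloc(9) -> d = 7; heap: [0-6 ALLOC][7-15 ALLOC][16-55 FREE]
Op 8: e = malloc(13) -> e = 16; heap: [0-6 ALLOC][7-15 ALLOC][16-28 ALLOC][29-55 FREE]
Op 9: c = realloc(c, 24) -> c = 29; heap: [0-6 FREE][7-15 ALLOC][16-28 ALLOC][29-52 ALLOC][53-55 FREE]
Op 10: c = realloc(c, 11) -> c = 29; heap: [0-6 FREE][7-15 ALLOC][16-28 ALLOC][29-39 ALLOC][40-55 FREE]
Free blocks: [7 16] total_free=23 largest=16 -> 100*(23-16)/23 = 700/23 ≈ 30.435 -> rounds to 30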